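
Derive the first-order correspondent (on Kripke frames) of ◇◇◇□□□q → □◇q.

∀x ∀y ∀z ((xR³y ∧ xRz) → ∃w (yR³w ∧ zRw))

This is a Sahlqvist (Geach-type) schema ◇^3□^3q → □^1◇^1q.
Minimal-valuation argument: fix x; take any y with xR^3y and any z with xR^1z. Set V(q) to the set of worlds R-reachable from y in exactly 3 steps. Then □^3q holds at y, so the antecedent holds at x; validity forces ◇^1q at z, giving a w with zR^1w and yR^3w.
First-order correspondent: ∀x ∀y ∀z ((xR³y ∧ xRz) → ∃w (yR³w ∧ zRw)).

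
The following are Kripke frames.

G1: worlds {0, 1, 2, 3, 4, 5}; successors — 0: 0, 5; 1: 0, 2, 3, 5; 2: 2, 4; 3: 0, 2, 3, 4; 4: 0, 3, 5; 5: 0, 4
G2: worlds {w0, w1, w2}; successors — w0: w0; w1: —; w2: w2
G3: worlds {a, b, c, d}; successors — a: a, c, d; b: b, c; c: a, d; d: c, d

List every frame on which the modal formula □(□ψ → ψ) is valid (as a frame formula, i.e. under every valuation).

The schema corresponds to shift-reflexivity: ∀x ∀y (Rxy → Ryy).
G1: fails — R34 but not R44.
G2: condition met.
G3: fails — Rbc but not Rcc.

G2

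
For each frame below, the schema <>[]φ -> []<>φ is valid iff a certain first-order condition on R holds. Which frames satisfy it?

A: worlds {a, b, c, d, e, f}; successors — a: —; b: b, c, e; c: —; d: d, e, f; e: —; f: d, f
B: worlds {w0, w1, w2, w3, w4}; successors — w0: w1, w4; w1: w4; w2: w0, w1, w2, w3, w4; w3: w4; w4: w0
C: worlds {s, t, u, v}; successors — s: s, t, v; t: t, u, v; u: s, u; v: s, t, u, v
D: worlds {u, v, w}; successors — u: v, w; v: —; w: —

Frame correspondent (Sahlqvist): forall x forall y forall z (Rxy & Rxz -> exists w (Ryw & Rzw)) — i.e. convergence.
A: fails — Rbc and Rbc but c and c have no common successor.
B: fails — Rw0w4 and Rw0w1 but w4 and w1 have no common successor.
C: holds.
D: fails — Ruv and Ruv but v and v have no common successor.
Valid on: C.

C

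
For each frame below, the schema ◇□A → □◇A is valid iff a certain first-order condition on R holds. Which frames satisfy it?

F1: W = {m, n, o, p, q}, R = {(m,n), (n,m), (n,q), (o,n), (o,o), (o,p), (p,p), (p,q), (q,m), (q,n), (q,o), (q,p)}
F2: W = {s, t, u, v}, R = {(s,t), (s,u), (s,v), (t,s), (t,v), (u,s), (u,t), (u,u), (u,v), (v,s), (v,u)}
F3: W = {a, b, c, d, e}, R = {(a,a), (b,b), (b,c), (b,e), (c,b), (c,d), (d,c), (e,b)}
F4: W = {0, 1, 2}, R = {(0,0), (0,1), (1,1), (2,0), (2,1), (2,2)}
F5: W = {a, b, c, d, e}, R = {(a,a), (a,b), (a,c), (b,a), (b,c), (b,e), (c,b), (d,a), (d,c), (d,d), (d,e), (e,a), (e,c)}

F2, F3, F4

This is the axiom for convergence; its first-order frame correspondent is ∀x ∀y ∀z (Rxy ∧ Rxz → ∃w (Ryw ∧ Rzw)).
F1: fails — Ron and Roo but n and o have no common successor.
F2: ✓.
F3: ✓.
F4: ✓.
F5: fails — Rab and Rac but b and c have no common successor.
Valid on: F2, F3, F4.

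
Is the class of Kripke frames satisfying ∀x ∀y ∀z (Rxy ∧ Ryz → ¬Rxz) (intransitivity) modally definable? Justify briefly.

Not modally definable

Any modally definable frame class is closed under surjective bounded morphisms.
The 5-cycle (worlds 0,1,2,3,4 with 0→1→2→3→4→0) is intransitive. Mapping every world to a single reflexive point • is a surjective bounded morphism; the reflexive point is not intransitive (R••∧R•• but R••).
So no modal formula (or set of formulas) defines exactly the intransitive frames.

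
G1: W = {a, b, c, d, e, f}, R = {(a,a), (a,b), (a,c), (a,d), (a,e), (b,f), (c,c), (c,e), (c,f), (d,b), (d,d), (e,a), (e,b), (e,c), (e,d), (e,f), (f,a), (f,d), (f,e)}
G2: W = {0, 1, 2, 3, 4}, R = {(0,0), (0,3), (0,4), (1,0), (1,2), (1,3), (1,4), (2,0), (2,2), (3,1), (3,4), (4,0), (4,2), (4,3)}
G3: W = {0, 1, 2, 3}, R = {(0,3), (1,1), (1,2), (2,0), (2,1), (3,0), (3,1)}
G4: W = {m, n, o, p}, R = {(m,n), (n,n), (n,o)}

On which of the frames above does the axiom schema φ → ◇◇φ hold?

G2, G3

Frame correspondent (Sahlqvist): ∀x ∃w (x = w ∧ xR²w) — i.e. a generalized confluence (Geach) condition.
G1: fails — at b but no w with b=w and bR²w.
G2: holds.
G3: holds.
G4: fails — at m but no w with m=w and mR²w.
Valid on: G2, G3.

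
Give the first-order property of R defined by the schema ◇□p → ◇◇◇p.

This is a Sahlqvist (Geach-type) schema ◇^1□^1p → □^0◇^3p.
Minimal-valuation argument: fix x; take any y with xR^1y and any z with xR^0z. Set V(p) to the set of worlds R-reachable from y in exactly 1 step. Then □^1p holds at y, so the antecedent holds at x; validity forces ◇^3p at z, giving a w with zR^3w and yR^1w.
First-order correspondent: ∀x ∀y (xRy → ∃w (yRw ∧ xR³w)).

∀x ∀y (xRy → ∃w (yRw ∧ xR³w))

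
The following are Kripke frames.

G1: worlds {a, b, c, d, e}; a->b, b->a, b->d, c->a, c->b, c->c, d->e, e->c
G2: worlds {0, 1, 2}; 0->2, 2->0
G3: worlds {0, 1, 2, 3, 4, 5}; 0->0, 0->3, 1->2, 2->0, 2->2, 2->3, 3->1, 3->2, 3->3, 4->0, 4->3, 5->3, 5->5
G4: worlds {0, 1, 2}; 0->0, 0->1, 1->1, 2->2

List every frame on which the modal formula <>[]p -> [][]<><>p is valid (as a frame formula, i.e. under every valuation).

G2, G3, G4

The schema corresponds to a generalized confluence (Geach) condition: forall x forall y forall z ((xRy & x R^2 z) -> exists w (yRw & z R^2 w)).
G1: fails — aRb, aR²d but no w with bRw and dR²w.
G2: condition met.
G3: condition met.
G4: condition met.
Valid on: G2, G3, G4.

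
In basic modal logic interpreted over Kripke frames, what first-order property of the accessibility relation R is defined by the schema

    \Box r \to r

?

reflexivity

This is the T axiom.
Its frame correspondent is reflexivity — \forall x Rxx.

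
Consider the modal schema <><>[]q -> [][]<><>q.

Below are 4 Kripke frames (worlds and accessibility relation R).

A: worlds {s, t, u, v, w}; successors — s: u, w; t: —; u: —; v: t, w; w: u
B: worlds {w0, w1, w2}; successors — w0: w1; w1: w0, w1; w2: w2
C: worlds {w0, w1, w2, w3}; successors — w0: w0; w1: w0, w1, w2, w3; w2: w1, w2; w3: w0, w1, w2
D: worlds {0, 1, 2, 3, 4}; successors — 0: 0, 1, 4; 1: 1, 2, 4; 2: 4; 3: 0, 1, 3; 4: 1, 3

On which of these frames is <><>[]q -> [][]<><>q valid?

B

Frame correspondent (Sahlqvist): forall x forall y forall z ((x R^2 y & x R^2 z) -> exists w (yRw & z R^2 w)) — i.e. a generalized confluence (Geach) condition.
A: fails — sR²u, sR²u but no w* with uRw* and uR²w*.
B: satisfies the condition.
C: fails — w1R²w2, w1R²w0 but no w with w2Rw and w0R²w.
D: fails — 0R²2, 0R²2 but no w with 2Rw and 2R²w.
Valid on: B.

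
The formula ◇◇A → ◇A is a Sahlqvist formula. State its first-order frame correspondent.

transitivity

This is frame-equivalent to □A → □□A (substitute ¬A for A and contrapose).
Suppose □A→□□A is valid. Take Rxy, Ryz and set V(A)={w : Rxw}. Then □A at x, so □□A at x, so □A at y, so A at z, i.e. Rxz.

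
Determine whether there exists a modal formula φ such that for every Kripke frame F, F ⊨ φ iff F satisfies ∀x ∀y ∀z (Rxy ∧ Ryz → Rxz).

Definable; □p → □□p defines it

Yes: it is transitivity, defined by the 4 schema □p → □□p.
Suppose □p→□□p is valid. Take Rxy, Ryz and set V(p)={w : Rxw}. Then □p at x, so □□p at x, so □p at y, so p at z, i.e. Rxz.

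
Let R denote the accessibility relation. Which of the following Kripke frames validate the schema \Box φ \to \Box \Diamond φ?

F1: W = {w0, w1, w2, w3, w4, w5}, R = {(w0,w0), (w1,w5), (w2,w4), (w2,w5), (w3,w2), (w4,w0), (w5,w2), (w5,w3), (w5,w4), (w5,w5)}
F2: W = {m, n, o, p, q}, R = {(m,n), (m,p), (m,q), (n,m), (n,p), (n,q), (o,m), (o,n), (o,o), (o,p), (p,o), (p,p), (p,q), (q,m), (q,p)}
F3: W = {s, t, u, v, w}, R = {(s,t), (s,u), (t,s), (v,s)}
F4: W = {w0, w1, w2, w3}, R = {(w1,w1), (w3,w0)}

The schema corresponds to a generalized confluence (Geach) condition: \forall x \forall z (xRz \to \exists w (xRw \wedge zRw)).
F1: fails — w2Rw4 but no w with w2Rw and w4Rw.
F2: ✓.
F3: fails — sRt but no w* with sRw* and tRw*.
F4: fails — w3Rw0 but no w with w3Rw and w0Rw.
Valid on: F2.

F2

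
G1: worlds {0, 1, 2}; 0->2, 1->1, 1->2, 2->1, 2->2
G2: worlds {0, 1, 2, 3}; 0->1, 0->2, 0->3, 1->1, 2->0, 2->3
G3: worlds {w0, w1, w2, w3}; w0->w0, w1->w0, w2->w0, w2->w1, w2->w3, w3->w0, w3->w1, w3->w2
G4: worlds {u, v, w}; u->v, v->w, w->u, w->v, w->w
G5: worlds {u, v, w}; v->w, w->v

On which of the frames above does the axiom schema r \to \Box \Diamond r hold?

This is the axiom for symmetry; its first-order frame correspondent is \forall x \forall y (Rxy \to Ryx).
G1: fails — R02 but not R20.
G2: fails — R01 but not R10.
G3: fails — Rw1w0 but not Rw0w1.
G4: fails — Ruv but not Rvu.
G5: ✓.

G5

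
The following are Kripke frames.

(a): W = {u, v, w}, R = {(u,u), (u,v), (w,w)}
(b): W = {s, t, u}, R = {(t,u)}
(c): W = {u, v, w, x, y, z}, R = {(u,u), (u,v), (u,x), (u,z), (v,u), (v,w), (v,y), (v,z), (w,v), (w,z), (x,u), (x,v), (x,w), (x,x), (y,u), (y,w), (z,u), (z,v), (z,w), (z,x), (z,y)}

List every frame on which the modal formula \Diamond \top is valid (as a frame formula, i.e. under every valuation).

Frame correspondent (Sahlqvist): \forall x \exists y Rxy — i.e. seriality.
(a): fails — world v has no successor.
(b): fails — world s has no successor.
(c): ✓.

(c)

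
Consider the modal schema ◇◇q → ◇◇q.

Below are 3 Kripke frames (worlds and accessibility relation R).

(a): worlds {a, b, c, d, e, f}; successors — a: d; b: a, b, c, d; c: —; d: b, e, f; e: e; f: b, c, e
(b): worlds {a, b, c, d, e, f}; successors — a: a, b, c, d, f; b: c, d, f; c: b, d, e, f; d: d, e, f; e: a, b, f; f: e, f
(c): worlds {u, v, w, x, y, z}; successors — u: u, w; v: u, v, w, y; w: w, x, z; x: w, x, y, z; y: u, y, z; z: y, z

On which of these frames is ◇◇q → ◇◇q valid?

(a), (b), (c)

Frame correspondent (Sahlqvist): ∀x ∀y (xR²y → ∃w (y = w ∧ xR²w)) — i.e. a generalized confluence (Geach) condition.
(a): ✓.
(b): ✓.
(c): ✓.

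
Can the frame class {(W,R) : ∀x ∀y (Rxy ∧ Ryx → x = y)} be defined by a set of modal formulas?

Not modally definable

If a class were modally definable it would be closed under surjective bounded morphisms (Goldblatt–Thomason).
The 6-cycle (worlds w0,w1,w2,w3,w4,w5 with w0→w1→w2→w3→w4→w5→w0) is antisymmetric. Sending even-indexed worlds to a and odd-indexed worlds to b is a surjective bounded morphism onto the two-world frame with a↔b, which is not antisymmetric.
Hence antisymmetry is not modally definable.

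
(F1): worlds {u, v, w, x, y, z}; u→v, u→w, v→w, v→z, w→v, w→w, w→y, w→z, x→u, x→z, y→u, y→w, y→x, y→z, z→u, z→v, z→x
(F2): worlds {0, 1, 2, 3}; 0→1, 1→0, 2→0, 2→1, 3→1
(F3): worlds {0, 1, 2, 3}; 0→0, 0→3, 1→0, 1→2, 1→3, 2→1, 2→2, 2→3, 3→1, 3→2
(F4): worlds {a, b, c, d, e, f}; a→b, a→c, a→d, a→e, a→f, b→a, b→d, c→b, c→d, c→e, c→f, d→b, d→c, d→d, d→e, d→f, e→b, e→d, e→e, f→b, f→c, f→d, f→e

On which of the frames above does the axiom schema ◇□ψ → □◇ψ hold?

The schema corresponds to convergence: ∀x ∀y ∀z (Rxy ∧ Rxz → ∃w (Ryw ∧ Rzw)).
(F1): fails — Rwv and Rwz but v and z have no common successor.
(F2): fails — R20 and R21 but 0 and 1 have no common successor.
(F3): fails — R00 and R03 but 0 and 3 have no common successor.
(F4): holds.
Valid on: (F4).

(F4)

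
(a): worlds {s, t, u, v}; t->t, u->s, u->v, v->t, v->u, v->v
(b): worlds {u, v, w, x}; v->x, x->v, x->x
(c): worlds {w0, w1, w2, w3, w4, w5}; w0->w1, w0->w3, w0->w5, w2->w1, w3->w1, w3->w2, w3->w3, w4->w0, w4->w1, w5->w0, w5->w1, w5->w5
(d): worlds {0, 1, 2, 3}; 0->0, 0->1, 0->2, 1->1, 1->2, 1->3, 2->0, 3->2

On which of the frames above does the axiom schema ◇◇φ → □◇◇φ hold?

The schema corresponds to a generalized confluence (Geach) condition: ∀x ∀y ∀z ((xR²y ∧ xRz) → ∃w (y = w ∧ zR²w)).
(a): fails — uR²t, uRs but no w with t=w and sR²w.
(b): condition met.
(c): fails — w0R²w0, w0Rw1 but no w with w0=w and w1R²w.
(d): fails — 0R²3, 0R2 but no w with 3=w and 2R²w.
Valid on: (b).

(b)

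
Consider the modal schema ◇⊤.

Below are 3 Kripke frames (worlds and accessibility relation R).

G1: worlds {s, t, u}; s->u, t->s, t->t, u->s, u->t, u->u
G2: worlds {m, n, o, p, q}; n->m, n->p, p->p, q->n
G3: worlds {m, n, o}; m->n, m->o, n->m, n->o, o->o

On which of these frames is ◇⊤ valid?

This is the axiom for seriality; its first-order frame correspondent is ∀x ∃y Rxy.
G1: ✓.
G2: fails — world m has no successor.
G3: ✓.

G1, G3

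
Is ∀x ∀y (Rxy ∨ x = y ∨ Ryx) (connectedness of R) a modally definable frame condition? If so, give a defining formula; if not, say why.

Modal frame validity is preserved under disjoint unions.
Take 3 disjoint single-world reflexive frames: each is trivially connected, but their disjoint union has 3 worlds with no edge between distinct components, so it is not connected.
So no modal formula (or set of formulas) defines exactly the connected frames.

Not modally definable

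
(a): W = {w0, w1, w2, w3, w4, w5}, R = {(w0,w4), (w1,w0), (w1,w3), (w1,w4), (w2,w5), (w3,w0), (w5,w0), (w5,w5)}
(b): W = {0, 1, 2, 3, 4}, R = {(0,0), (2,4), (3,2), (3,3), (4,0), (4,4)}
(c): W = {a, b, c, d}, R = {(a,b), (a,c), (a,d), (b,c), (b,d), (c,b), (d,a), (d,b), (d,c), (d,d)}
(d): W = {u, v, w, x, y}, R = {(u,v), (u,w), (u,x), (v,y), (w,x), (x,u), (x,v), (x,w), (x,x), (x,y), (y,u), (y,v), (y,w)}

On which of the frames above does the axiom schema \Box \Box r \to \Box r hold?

(b)

This is the axiom for density; its first-order frame correspondent is \forall x \forall y (Rxy \to \exists z (Rxz \wedge Rzy)).
(a): fails — Rw0w4 but no z with Rw0z and Rzw4.
(b): holds.
(c): fails — Rcb but no z with Rcz and Rzb.
(d): fails — Rvy but no z with Rvz and Rzy.
Valid on: (b).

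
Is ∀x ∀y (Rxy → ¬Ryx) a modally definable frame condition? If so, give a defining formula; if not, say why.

Not modally definable

Modal frame validity is preserved under surjective bounded morphisms.
The 4-cycle (worlds 0,1,2,3 with 0→1→2→3→0) is asymmetric. Mapping every world to a single reflexive point • is a surjective bounded morphism, and the reflexive point is not asymmetric (R•• but asymmetry requires ¬R••).
So the class is not modally definable.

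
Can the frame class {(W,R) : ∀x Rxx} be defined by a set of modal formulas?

This is a Sahlqvist condition; the T axiom □r → r defines it.
Suppose □r→r is valid. At any x set V(r)={w : Rxw}. Then □r holds at x, so r holds at x, i.e. Rxx.

Yes — defined by □r → r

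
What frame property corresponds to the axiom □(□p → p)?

shift-reflexivity

This schema is the T□ axiom.
Its frame correspondent is shift-reflexivity — ∀x ∀y (Rxy → Ryy).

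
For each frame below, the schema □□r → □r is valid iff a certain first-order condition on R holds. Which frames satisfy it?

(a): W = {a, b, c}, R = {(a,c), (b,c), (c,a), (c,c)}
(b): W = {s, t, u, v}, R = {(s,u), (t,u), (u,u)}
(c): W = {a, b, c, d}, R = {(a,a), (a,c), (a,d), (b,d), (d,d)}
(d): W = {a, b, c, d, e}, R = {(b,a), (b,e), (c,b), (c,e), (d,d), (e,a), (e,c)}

This is the axiom for density; its first-order frame correspondent is ∀x ∀y (Rxy → ∃z (Rxz ∧ Rzy)).
(a): satisfies the condition.
(b): satisfies the condition.
(c): satisfies the condition.
(d): fails — Rea but no z with Rez and Rza.
Valid on: (a), (b), (c).

(a), (b), (c)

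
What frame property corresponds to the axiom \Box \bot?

□⊥ is valid iff no world has any successor (otherwise □⊥ fails at any world with one).
Conversely, on a frame with emptiness of R the schema holds at every world under every valuation.
So the correspondent is emptiness of R.

emptiness of R: \forall x \forall y \neg Rxy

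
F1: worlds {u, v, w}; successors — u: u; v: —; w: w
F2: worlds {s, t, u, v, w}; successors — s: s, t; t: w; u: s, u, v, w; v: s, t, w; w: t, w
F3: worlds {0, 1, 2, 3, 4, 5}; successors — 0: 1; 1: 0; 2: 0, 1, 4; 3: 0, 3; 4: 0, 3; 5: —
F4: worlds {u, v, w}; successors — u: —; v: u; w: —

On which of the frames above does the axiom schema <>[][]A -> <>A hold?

F1, F2, F3

This is the axiom for a generalized confluence (Geach) condition; its first-order frame correspondent is forall x forall y (xRy -> exists w (y R^2 w & xRw)).
F1: ✓.
F2: ✓.
F3: ✓.
F4: fails — vRu but no t with uR²t and vRt.
Valid on: F1, F2, F3.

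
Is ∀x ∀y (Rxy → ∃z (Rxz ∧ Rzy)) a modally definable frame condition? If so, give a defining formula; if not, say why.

Yes: it is density, defined by the C4 schema □□r → □r.
Suppose □□r→□r is valid. Take Rxy and set V(r)={w : xR²w}. Then □□r at x, so □r at x, so r at y, i.e. ∃z(Rxz∧Rzy).

Yes, by □□r → □r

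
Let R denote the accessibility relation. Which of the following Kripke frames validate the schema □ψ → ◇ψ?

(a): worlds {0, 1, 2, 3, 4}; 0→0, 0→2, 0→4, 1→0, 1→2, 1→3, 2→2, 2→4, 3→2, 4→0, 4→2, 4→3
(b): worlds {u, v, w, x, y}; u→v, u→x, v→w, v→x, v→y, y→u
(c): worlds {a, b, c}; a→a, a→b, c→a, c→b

Frame correspondent (Sahlqvist): ∀x ∃y Rxy — i.e. seriality.
(a): satisfies the condition.
(b): fails — world w has no successor.
(c): fails — world b has no successor.
Valid on: (a).

(a)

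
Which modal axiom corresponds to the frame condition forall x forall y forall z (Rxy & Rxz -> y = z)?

◇ψ → □ψ

This is partial functionality; the standard corresponding axiom is CD: ◇ψ → □ψ.
Suppose ◇ψ→□ψ is valid. Take Rxy, Rxz and set V(ψ)={y}. Then ◇ψ at x, so □ψ at x, so ψ at z, i.e. z=y.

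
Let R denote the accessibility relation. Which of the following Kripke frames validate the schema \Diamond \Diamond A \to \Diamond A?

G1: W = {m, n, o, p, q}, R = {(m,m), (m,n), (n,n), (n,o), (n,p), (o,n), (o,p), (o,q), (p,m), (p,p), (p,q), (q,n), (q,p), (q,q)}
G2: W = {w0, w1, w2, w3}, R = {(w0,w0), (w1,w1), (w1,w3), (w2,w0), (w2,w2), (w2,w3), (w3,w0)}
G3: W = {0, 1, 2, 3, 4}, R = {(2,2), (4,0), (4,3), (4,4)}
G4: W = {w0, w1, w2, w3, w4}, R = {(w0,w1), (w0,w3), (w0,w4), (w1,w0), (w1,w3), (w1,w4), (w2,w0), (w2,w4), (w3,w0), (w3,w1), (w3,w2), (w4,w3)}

The schema corresponds to transitivity: \forall x \forall y \forall z (Rxy \wedge Ryz \to Rxz).
G1: fails — Ron and Rno but not Roo.
G2: fails — Rw1w3 and Rw3w0 but not Rw1w0.
G3: satisfies the condition.
G4: fails — Rw1w0 and Rw0w1 but not Rw1w1.

G3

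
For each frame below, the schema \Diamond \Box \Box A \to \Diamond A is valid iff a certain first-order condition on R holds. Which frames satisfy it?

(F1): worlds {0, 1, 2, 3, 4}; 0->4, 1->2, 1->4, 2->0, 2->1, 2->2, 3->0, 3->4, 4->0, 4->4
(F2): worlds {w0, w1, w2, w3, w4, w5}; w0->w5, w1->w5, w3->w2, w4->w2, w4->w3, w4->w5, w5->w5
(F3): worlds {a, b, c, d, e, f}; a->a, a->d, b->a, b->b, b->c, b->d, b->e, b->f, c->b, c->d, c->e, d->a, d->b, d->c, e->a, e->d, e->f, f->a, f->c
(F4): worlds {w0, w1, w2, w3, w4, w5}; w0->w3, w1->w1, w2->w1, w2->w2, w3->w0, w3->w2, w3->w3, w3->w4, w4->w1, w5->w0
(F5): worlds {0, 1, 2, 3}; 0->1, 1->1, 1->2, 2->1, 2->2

(F1), (F3), (F5)

Frame correspondent (Sahlqvist): \forall x \forall y (xRy \to \exists w (y R^2 w \wedge xRw)) — i.e. a generalized confluence (Geach) condition.
(F1): condition met.
(F2): fails — w3Rw2 but no w with w2R²w and w3Rw.
(F3): condition met.
(F4): fails — w3Rw4 but no w with w4R²w and w3Rw.
(F5): condition met.
Valid on: (F1), (F3), (F5).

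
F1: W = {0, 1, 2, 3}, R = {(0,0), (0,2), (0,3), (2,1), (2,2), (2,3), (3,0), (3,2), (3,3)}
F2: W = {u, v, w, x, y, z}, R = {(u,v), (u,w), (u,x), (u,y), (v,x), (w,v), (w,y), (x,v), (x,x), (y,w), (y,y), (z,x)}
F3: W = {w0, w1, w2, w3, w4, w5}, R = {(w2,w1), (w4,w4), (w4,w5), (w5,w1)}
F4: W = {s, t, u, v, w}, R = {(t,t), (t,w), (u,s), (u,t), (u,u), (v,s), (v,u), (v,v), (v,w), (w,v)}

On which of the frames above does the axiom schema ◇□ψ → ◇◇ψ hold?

The schema corresponds to a generalized confluence (Geach) condition: ∀x ∀y (xRy → ∃w (yRw ∧ xR²w)).
F1: fails — 2R1 but no w with 1Rw and 2R²w.
F2: satisfies the condition.
F3: fails — w2Rw1 but no w with w1Rw and w2R²w.
F4: fails — uRs but no w* with sRw* and uR²w*.
Valid on: F2.

F2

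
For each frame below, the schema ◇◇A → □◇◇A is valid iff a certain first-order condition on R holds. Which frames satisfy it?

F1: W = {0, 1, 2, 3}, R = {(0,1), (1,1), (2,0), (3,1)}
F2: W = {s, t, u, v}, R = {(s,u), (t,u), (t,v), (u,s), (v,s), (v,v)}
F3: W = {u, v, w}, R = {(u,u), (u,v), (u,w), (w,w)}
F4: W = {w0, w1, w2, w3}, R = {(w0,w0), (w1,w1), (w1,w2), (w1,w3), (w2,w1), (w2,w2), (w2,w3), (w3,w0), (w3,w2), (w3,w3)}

F1

This is the axiom for a generalized confluence (Geach) condition; its first-order frame correspondent is ∀x ∀y ∀z ((xR²y ∧ xRz) → ∃w (y = w ∧ zR²w)).
F1: satisfies the condition.
F2: fails — sR²s, sRu but no w with s=w and uR²w.
F3: fails — uR²u, uRv but no t with u=t and vR²t.
F4: fails — w3R²w1, w3Rw0 but no w with w1=w and w0R²w.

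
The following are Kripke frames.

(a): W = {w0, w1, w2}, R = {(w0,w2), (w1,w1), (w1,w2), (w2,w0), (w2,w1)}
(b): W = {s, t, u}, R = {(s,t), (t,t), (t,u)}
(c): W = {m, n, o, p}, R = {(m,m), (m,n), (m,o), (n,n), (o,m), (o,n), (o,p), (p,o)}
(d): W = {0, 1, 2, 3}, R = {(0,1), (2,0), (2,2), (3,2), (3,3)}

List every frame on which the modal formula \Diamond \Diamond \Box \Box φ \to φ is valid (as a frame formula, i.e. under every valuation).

(a)

Frame correspondent (Sahlqvist): \forall x \forall y (x R^2 y \to \exists w (y R^2 w \wedge x = w)) — i.e. a generalized confluence (Geach) condition.
(a): ✓.
(b): fails — sR²t but no w with tR²w and s=w.
(c): fails — mR²n but no w with nR²w and m=w.
(d): fails — 2R²0 but no w with 0R²w and 2=w.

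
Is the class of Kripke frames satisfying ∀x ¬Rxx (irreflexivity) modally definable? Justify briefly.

Not modally definable

If a class were modally definable it would be closed under surjective bounded morphisms (Goldblatt–Thomason).
The 4-cycle (worlds 0,1,2,3 with 0→1→2→3→0) is irreflexive, and the map sending every world to a single reflexive point • is a surjective bounded morphism (forth: every edge maps to (•,•); back: every world has a successor). So any modal formula valid on the 4-cycle is also valid on the reflexive point, which is not irreflexive.
So the class is not modally definable.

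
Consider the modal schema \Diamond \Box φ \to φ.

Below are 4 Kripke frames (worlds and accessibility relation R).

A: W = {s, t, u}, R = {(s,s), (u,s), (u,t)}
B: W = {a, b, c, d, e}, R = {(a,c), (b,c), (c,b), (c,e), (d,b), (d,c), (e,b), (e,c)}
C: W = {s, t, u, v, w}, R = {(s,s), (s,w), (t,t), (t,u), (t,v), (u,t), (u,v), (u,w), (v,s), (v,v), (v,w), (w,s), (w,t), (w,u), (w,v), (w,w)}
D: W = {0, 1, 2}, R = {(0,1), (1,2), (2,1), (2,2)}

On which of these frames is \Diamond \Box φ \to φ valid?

none

The schema corresponds to symmetry: \forall x \forall y (Rxy \to Ryx).
A: fails — Rus but not Rsu.
B: fails — Reb but not Rbe.
C: fails — Ruv but not Rvu.
D: fails — R01 but not R10.
Valid on no frame.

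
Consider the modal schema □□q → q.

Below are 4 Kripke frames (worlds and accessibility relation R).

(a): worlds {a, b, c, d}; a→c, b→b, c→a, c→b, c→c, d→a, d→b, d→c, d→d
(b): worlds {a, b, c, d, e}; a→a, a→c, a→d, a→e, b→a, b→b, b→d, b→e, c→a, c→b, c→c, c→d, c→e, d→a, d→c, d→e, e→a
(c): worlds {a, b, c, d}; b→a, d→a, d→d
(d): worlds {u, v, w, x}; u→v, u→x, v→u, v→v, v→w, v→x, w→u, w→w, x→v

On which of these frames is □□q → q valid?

(a), (b), (d)

This is the axiom for a generalized confluence (Geach) condition; its first-order frame correspondent is ∀x ∃w (xR²w ∧ x = w).
(a): ✓.
(b): ✓.
(c): fails — at a but no w with aR²w and a=w.
(d): ✓.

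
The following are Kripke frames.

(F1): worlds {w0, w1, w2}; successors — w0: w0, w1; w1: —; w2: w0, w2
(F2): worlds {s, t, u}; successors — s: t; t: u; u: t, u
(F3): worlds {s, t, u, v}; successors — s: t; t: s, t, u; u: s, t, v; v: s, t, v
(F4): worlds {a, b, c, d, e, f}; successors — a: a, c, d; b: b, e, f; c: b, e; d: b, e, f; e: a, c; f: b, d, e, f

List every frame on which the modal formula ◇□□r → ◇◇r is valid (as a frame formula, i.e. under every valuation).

Frame correspondent (Sahlqvist): ∀x ∀y (xRy → ∃w (yR²w ∧ xR²w)) — i.e. a generalized confluence (Geach) condition.
(F1): fails — w0Rw1 but no w with w1R²w and w0R²w.
(F2): satisfies the condition.
(F3): satisfies the condition.
(F4): satisfies the condition.
Valid on: (F2), (F3), (F4).

(F2), (F3), (F4)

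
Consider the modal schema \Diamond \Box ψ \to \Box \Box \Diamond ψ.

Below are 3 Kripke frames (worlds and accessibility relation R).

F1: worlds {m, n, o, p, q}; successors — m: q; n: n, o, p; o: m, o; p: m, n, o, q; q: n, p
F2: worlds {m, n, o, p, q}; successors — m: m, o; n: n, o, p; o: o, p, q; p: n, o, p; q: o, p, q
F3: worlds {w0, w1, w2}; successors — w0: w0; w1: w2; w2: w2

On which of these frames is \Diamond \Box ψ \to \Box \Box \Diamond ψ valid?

F2, F3

The schema corresponds to a generalized confluence (Geach) condition: \forall x \forall y \forall z ((xRy \wedge x R^2 z) \to \exists w (yRw \wedge zRw)).
F1: fails — nRn, nR²m but no w with nRw and mRw.
F2: holds.
F3: holds.
Valid on: F2, F3.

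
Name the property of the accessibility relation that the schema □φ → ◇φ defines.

Seriality

Suppose □φ→◇φ is valid. At any x set V(φ)=W. Then □φ at x, so ◇φ at x, so x has a successor.
Conversely, any frame satisfying ∀x ∃y Rxy validates the schema.
Frame condition: ∀x ∃y Rxy.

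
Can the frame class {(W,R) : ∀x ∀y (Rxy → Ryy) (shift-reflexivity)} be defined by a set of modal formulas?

This is a Sahlqvist condition; the T□ axiom □(□r → r) defines it.
Suppose □(□r→r) is valid. Take Rxy and set V(r)={w : Ryw}. Then at y, □r holds; since □(□r→r) at x, □r→r at y, so r at y, i.e. Ryy.

Yes — defined by □(□r → r)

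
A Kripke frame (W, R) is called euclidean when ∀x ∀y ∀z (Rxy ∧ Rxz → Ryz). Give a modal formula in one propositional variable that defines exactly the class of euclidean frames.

The condition is the Euclidean property. The 5 schema ◇s → □◇s defines it.
Suppose ◇s→□◇s is valid. Take Rxy, Rxz and set V(s)={y}. Then ◇s at x, so □◇s at x, so ◇s at z, so some w with Rzw has s; w=y, i.e. Rzy. By symmetry of the argument, Ryz.

◇s → □◇s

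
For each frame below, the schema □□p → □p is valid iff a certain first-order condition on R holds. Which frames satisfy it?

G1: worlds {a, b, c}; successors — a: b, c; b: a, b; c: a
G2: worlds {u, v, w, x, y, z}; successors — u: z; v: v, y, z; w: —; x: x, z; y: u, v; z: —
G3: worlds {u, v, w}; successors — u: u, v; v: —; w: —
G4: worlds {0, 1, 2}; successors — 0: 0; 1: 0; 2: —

The schema corresponds to density: ∀x ∀y (Rxy → ∃z (Rxz ∧ Rzy)).
G1: fails — Rac but no z with Raz and Rzc.
G2: fails — Ruz but no t with Rut and Rtz.
G3: holds.
G4: holds.

G3, G4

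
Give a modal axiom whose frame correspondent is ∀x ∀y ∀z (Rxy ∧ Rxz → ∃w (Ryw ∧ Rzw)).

◇□r → □◇r

A defining formula is ◇□r → □◇r (the .2 axiom).
Suppose ◇□r→□◇r is valid. Take Rxy, Rxz and set V(r)={w : Ryw}. Then □r at y so ◇□r at x, so □◇r at x, so ◇r at z, giving w with Rzw and Ryw.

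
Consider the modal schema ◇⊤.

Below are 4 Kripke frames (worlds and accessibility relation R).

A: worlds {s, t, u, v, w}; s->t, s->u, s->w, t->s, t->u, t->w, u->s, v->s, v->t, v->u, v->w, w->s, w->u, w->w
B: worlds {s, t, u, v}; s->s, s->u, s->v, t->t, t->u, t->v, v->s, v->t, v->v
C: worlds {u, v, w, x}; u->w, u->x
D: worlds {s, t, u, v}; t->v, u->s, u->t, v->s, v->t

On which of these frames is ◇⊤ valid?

A

Frame correspondent (Sahlqvist): ∀x ∃y Rxy — i.e. seriality.
A: holds.
B: fails — world u has no successor.
C: fails — world v has no successor.
D: fails — world s has no successor.
Valid on: A.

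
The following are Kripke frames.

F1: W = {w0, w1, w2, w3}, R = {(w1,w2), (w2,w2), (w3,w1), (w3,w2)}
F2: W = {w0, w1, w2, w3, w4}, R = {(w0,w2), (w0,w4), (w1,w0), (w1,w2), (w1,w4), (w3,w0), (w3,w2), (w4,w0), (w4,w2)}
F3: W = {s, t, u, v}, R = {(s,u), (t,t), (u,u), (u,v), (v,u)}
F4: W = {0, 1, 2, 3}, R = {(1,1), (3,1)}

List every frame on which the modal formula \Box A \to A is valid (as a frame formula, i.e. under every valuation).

The schema corresponds to reflexivity: \forall x Rxx.
F1: fails — world w0 does not see itself.
F2: fails — world w0 does not see itself.
F3: fails — world s does not see itself.
F4: fails — world 0 does not see itself.

none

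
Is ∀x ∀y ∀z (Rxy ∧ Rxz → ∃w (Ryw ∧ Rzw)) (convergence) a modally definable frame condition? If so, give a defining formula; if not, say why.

This is a Sahlqvist condition; the .2 axiom ◇□r → □◇r defines it.
Suppose ◇□r→□◇r is valid. Take Rxy, Rxz and set V(r)={w : Ryw}. Then □r at y so ◇□r at x, so □◇r at x, so ◇r at z, giving w with Rzw and Ryw.

Yes — defined by ◇□r → □◇r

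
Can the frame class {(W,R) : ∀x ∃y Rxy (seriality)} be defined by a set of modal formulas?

Yes — defined by □q → ◇q

This is a Sahlqvist condition; the D axiom □q → ◇q defines it.
Suppose □q→◇q is valid. At any x set V(q)=W. Then □q at x, so ◇q at x, so x has a successor.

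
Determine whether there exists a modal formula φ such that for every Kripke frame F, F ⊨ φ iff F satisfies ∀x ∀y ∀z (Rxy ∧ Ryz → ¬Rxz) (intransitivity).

If a class were modally definable it would be closed under surjective bounded morphisms (Goldblatt–Thomason).
The 3-cycle (worlds 0,1,2 with 0→1→2→0) is intransitive. Mapping every world to a single reflexive point • is a surjective bounded morphism; the reflexive point is not intransitive (R••∧R•• but R••).
Hence intransitivity is not modally definable.

No — not modally definable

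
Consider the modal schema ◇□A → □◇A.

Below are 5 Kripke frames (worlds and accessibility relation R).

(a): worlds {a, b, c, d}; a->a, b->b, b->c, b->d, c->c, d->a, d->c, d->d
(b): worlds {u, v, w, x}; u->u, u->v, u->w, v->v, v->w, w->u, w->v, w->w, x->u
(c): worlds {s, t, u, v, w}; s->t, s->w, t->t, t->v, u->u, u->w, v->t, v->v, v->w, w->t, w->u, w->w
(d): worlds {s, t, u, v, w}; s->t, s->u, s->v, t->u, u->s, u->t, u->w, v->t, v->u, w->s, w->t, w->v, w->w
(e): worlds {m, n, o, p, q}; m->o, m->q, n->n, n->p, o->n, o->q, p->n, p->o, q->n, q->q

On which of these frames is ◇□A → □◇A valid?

The schema corresponds to convergence: ∀x ∀y ∀z (Rxy ∧ Rxz → ∃w (Ryw ∧ Rzw)).
(a): fails — Rdc and Rda but c and a have no common successor.
(b): holds.
(c): fails — Rwt and Rwu but t and u have no common successor.
(d): fails — Rsu and Rst but u and t have no common successor.
(e): holds.

(b), (e)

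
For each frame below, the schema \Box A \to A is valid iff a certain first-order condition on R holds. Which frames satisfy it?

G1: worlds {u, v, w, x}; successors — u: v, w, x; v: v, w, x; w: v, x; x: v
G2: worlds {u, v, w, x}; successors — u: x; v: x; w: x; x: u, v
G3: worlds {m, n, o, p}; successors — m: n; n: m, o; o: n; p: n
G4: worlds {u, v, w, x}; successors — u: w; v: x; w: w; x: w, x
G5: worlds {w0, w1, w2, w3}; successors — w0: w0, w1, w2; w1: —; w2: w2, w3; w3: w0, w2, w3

none

The schema corresponds to reflexivity: \forall x Rxx.
G1: fails — world u does not see itself.
G2: fails — world u does not see itself.
G3: fails — world m does not see itself.
G4: fails — world u does not see itself.
G5: fails — world w1 does not see itself.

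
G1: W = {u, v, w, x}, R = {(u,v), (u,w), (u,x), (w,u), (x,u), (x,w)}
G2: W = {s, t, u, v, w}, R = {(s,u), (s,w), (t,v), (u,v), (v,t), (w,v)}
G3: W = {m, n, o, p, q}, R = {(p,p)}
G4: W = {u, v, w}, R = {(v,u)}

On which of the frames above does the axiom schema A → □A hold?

G3

Frame correspondent (Sahlqvist): ∀x ∀z (xRz → ∃w (x = w ∧ z = w)) — i.e. a generalized confluence (Geach) condition.
G1: fails — uRv but u ≠ v.
G2: fails — sRu but s ≠ u.
G3: ✓.
G4: fails — vRu but v ≠ u.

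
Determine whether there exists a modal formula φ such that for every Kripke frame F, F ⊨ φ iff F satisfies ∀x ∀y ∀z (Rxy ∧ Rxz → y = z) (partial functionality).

Definable; ◇p → □p defines it

This is a Sahlqvist condition; the CD axiom ◇p → □p defines it.
Suppose ◇p→□p is valid. Take Rxy, Rxz and set V(p)={y}. Then ◇p at x, so □p at x, so p at z, i.e. z=y.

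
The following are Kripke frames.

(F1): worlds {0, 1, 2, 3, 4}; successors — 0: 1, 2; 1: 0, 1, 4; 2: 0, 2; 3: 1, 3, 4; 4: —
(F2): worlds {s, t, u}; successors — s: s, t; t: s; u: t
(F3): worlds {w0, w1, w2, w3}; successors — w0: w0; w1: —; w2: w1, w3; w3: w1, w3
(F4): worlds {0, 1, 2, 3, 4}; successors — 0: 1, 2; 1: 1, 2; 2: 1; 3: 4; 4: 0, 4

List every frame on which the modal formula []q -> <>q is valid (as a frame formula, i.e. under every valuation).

(F2), (F4)

This is the axiom for seriality; its first-order frame correspondent is forall x exists y Rxy.
(F1): fails — world 4 has no successor.
(F2): condition met.
(F3): fails — world w1 has no successor.
(F4): condition met.
Valid on: (F2), (F4).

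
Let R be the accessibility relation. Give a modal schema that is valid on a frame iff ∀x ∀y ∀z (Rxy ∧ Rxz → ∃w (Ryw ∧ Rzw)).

◇□s → □◇s

A defining formula is ◇□s → □◇s (the .2 axiom).
Suppose ◇□s→□◇s is valid. Take Rxy, Rxz and set V(s)={w : Ryw}. Then □s at y so ◇□s at x, so □◇s at x, so ◇s at z, giving w with Rzw and Ryw.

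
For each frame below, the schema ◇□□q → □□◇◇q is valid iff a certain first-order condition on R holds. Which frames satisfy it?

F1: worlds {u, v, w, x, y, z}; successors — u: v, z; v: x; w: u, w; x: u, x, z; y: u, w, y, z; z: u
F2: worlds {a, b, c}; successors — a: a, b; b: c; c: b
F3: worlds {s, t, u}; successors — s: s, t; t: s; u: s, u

F3

This is the axiom for a generalized confluence (Geach) condition; its first-order frame correspondent is ∀x ∀y ∀z ((xRy ∧ xR²z) → ∃w (yR²w ∧ zR²w)).
F1: fails — uRz, uR²u but no t with zR²t and uR²t.
F2: fails — aRb, aR²c but no w with bR²w and cR²w.
F3: satisfies the condition.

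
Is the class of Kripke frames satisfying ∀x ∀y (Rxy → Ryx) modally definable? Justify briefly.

Yes: it is symmetry, defined by the B schema q → □◇q.
Suppose q→□◇q is valid. Take Rxy and set V(q)={x}. Then q at x, so □◇q at x, so ◇q at y, so some z with Ryz has q; z=x, i.e. Ryx.

Yes, by q → □◇q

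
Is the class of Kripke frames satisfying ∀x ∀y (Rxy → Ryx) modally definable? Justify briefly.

Yes: it is symmetry, defined by the B schema q → □◇q.
Suppose q→□◇q is valid. Take Rxy and set V(q)={x}. Then q at x, so □◇q at x, so ◇q at y, so some z with Ryz has q; z=x, i.e. Ryx.

Definable; q → □◇q defines it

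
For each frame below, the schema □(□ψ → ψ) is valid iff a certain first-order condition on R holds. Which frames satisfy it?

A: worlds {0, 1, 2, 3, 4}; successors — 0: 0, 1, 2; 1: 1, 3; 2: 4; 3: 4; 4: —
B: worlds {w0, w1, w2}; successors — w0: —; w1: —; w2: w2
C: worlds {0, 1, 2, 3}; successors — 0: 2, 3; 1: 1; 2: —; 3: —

B

This is the axiom for shift-reflexivity; its first-order frame correspondent is ∀x ∀y (Rxy → Ryy).
A: fails — R34 but not R44.
B: ✓.
C: fails — R03 but not R33.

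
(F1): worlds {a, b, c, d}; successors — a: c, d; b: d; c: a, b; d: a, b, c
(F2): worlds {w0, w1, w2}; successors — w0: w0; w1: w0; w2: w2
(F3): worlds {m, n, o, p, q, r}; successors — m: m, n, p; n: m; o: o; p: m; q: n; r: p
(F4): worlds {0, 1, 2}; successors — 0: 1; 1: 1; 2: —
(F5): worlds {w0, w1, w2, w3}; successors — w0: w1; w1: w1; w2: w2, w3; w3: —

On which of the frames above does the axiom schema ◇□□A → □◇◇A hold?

This is the axiom for a generalized confluence (Geach) condition; its first-order frame correspondent is ∀x ∀y ∀z ((xRy ∧ xRz) → ∃w (yR²w ∧ zR²w)).
(F1): holds.
(F2): holds.
(F3): holds.
(F4): holds.
(F5): fails — w2Rw2, w2Rw3 but no w with w2R²w and w3R²w.

(F1), (F2), (F3), (F4)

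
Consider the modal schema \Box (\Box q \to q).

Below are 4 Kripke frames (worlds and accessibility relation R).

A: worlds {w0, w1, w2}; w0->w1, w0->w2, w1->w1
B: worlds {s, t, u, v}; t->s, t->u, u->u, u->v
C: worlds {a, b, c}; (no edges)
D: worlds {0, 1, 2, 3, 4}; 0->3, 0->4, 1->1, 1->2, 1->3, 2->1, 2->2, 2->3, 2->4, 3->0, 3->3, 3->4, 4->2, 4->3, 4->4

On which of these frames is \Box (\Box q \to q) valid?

C

This is the axiom for shift-reflexivity; its first-order frame correspondent is \forall x \forall y (Rxy \to Ryy).
A: fails — Rw0w2 but not Rw2w2.
B: fails — Rts but not Rss.
C: satisfies the condition.
D: fails — R30 but not R00.
Valid on: C.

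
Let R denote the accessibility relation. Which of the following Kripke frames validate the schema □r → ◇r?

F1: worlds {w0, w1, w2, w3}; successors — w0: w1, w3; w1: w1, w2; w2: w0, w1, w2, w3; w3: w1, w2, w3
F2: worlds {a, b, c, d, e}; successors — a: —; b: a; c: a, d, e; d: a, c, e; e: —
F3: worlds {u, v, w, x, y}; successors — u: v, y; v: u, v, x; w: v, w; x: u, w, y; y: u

This is the axiom for seriality; its first-order frame correspondent is ∀x ∃y Rxy.
F1: satisfies the condition.
F2: fails — world a has no successor.
F3: satisfies the condition.
Valid on: F1, F3.

F1, F3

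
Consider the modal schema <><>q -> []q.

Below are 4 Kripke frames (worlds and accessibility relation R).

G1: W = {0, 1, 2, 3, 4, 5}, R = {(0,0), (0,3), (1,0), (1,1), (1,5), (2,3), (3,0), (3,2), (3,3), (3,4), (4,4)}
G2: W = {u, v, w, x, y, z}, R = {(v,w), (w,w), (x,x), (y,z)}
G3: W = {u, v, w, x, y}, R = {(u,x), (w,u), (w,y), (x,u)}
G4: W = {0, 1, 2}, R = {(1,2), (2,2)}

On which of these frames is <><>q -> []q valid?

The schema corresponds to a generalized confluence (Geach) condition: forall x forall y forall z ((x R^2 y & xRz) -> exists w (y = w & z = w)).
G1: fails — 0R²0, 0R3 but 0 ≠ 3.
G2: satisfies the condition.
G3: fails — uR²u, uRx but u ≠ x.
G4: satisfies the condition.
Valid on: G2, G4.

G2, G4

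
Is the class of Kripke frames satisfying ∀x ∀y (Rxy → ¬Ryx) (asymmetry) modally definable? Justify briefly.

Not modally definable

Modal frame validity is preserved under surjective bounded morphisms.
The 5-cycle (worlds a,b,c,d,e with a→b→c→d→e→a) is asymmetric. Mapping every world to a single reflexive point • is a surjective bounded morphism, and the reflexive point is not asymmetric (R•• but asymmetry requires ¬R••).
Hence asymmetry is not modally definable.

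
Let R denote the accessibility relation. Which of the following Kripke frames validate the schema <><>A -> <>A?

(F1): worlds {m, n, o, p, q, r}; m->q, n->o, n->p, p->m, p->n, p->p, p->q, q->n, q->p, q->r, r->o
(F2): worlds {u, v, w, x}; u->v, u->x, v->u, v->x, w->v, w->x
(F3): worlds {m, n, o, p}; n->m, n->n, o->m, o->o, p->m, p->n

(F3)

Frame correspondent (Sahlqvist): forall x forall y forall z (Rxy & Ryz -> Rxz) — i.e. transitivity.
(F1): fails — Rpn and Rno but not Rpo.
(F2): fails — Ruv and Rvu but not Ruu.
(F3): ✓.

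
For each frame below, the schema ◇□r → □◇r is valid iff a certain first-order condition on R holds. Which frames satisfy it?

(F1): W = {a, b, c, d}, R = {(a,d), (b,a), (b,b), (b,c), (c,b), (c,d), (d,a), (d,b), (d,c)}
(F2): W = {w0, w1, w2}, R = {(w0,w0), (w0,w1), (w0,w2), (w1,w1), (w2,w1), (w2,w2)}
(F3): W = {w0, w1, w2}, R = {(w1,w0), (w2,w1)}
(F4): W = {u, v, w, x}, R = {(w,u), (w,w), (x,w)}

(F2)

The schema corresponds to convergence: ∀x ∀y ∀z (Rxy ∧ Rxz → ∃w (Ryw ∧ Rzw)).
(F1): fails — Rbb and Rba but b and a have no common successor.
(F2): holds.
(F3): fails — Rw1w0 and Rw1w0 but w0 and w0 have no common successor.
(F4): fails — Rww and Rwu but w and u have no common successor.
Valid on: (F2).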